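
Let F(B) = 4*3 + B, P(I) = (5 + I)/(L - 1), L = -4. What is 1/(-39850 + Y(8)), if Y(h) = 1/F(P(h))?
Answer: -47/1872945 ≈ -2.5094e-5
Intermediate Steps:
P(I) = -1 - I/5 (P(I) = (5 + I)/(-4 - 1) = (5 + I)/(-5) = (5 + I)*(-1/5) = -1 - I/5)
F(B) = 12 + B
Y(h) = 1/(11 - h/5) (Y(h) = 1/(12 + (-1 - h/5)) = 1/(11 - h/5))
1/(-39850 + Y(8)) = 1/(-39850 - 5/(-55 + 8)) = 1/(-39850 - 5/(-47)) = 1/(-39850 - 5*(-1/47)) = 1/(-39850 + 5/47) = 1/(-1872945/47) = -47/1872945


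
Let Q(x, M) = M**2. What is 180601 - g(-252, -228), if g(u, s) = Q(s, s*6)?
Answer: -1690823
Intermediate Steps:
g(u, s) = 36*s**2 (g(u, s) = (s*6)**2 = (6*s)**2 = 36*s**2)
180601 - g(-252, -228) = 180601 - 36*(-228)**2 = 180601 - 36*51984 = 180601 - 1*1871424 = 180601 - 1871424 = -1690823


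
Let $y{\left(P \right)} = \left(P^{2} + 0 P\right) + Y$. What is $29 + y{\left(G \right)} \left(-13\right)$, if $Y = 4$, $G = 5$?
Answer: $-348$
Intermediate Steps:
$y{\left(P \right)} = 4 + P^{2}$ ($y{\left(P \right)} = \left(P^{2} + 0 P\right) + 4 = \left(P^{2} + 0\right) + 4 = P^{2} + 4 = 4 + P^{2}$)
$29 + y{\left(G \right)} \left(-13\right) = 29 + \left(4 + 5^{2}\right) \left(-13\right) = 29 + \left(4 + 25\right) \left(-13\right) = 29 + 29 \left(-13\right) = 29 - 377 = -348$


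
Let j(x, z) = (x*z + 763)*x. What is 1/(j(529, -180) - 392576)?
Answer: -1/50360329 ≈ -1.9857e-8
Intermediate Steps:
j(x, z) = x*(763 + x*z) (j(x, z) = (763 + x*z)*x = x*(763 + x*z))
1/(j(529, -180) - 392576) = 1/(529*(763 + 529*(-180)) - 392576) = 1/(529*(763 - 95220) - 392576) = 1/(529*(-94457) - 392576) = 1/(-49967753 - 392576) = 1/(-50360329) = -1/50360329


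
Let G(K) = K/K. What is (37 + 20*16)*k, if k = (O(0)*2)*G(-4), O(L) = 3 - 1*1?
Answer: 1428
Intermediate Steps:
O(L) = 2 (O(L) = 3 - 1 = 2)
G(K) = 1
k = 4 (k = (2*2)*1 = 4*1 = 4)
(37 + 20*16)*k = (37 + 20*16)*4 = (37 + 320)*4 = 357*4 = 1428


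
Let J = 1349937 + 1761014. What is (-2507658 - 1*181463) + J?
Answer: 421830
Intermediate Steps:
J = 3110951
(-2507658 - 1*181463) + J = (-2507658 - 1*181463) + 3110951 = (-2507658 - 181463) + 3110951 = -2689121 + 3110951 = 421830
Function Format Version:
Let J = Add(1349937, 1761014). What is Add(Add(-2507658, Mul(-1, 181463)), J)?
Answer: 421830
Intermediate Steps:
J = 3110951
Add(Add(-2507658, Mul(-1, 181463)), J) = Add(Add(-2507658, Mul(-1, 181463)), 3110951) = Add(Add(-2507658, -181463), 3110951) = Add(-2689121, 3110951) = 421830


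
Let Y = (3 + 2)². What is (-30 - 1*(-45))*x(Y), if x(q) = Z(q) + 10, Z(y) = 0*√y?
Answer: 150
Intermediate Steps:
Z(y) = 0
Y = 25 (Y = 5² = 25)
x(q) = 10 (x(q) = 0 + 10 = 10)
(-30 - 1*(-45))*x(Y) = (-30 - 1*(-45))*10 = (-30 + 45)*10 = 15*10 = 150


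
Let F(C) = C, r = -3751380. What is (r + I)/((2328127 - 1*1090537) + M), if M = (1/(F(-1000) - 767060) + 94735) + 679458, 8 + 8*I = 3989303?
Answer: -4996565366175/3090340101958 ≈ -1.6168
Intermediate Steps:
I = 3989295/8 (I = -1 + (⅛)*3989303 = -1 + 3989303/8 = 3989295/8 ≈ 4.9866e+5)
M = 594626675579/768060 (M = (1/(-1000 - 767060) + 94735) + 679458 = (1/(-768060) + 94735) + 679458 = (-1/768060 + 94735) + 679458 = 72762164099/768060 + 679458 = 594626675579/768060 ≈ 7.7419e+5)
(r + I)/((2328127 - 1*1090537) + M) = (-3751380 + 3989295/8)/((2328127 - 1*1090537) + 594626675579/768060) = -26021745/(8*((2328127 - 1090537) + 594626675579/768060)) = -26021745/(8*(1237590 + 594626675579/768060)) = -26021745/(8*1545170050979/768060) = -26021745/8*768060/1545170050979 = -4996565366175/3090340101958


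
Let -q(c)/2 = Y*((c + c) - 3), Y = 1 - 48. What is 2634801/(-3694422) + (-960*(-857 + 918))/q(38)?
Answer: -39070892797/4225187294 ≈ -9.2471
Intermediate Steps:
Y = -47
q(c) = -282 + 188*c (q(c) = -(-94)*((c + c) - 3) = -(-94)*(2*c - 3) = -(-94)*(-3 + 2*c) = -2*(141 - 94*c) = -282 + 188*c)
2634801/(-3694422) + (-960*(-857 + 918))/q(38) = 2634801/(-3694422) + (-960*(-857 + 918))/(-282 + 188*38) = 2634801*(-1/3694422) + (-960*61)/(-282 + 7144) = -878267/1231474 - 58560/6862 = -878267/1231474 - 58560*1/6862 = -878267/1231474 - 29280/3431 = -39070892797/4225187294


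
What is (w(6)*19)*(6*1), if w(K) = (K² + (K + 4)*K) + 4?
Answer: 11400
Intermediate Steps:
w(K) = 4 + K² + K*(4 + K) (w(K) = (K² + (4 + K)*K) + 4 = (K² + K*(4 + K)) + 4 = 4 + K² + K*(4 + K))
(w(6)*19)*(6*1) = ((4 + 2*6² + 4*6)*19)*(6*1) = ((4 + 2*36 + 24)*19)*6 = ((4 + 72 + 24)*19)*6 = (100*19)*6 = 1900*6 = 11400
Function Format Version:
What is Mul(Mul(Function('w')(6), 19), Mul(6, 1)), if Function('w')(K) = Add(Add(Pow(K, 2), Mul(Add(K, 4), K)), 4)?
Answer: 11400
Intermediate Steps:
Function('w')(K) = Add(4, Pow(K, 2), Mul(K, Add(4, K))) (Function('w')(K) = Add(Add(Pow(K, 2), Mul(Add(4, K), K)), 4) = Add(Add(Pow(K, 2), Mul(K, Add(4, K))), 4) = Add(4, Pow(K, 2), Mul(K, Add(4, K))))
Mul(Mul(Function('w')(6), 19), Mul(6, 1)) = Mul(Mul(Add(4, Mul(2, Pow(6, 2)), Mul(4, 6)), 19), Mul(6, 1)) = Mul(Mul(Add(4, Mul(2, 36), 24), 19), 6) = Mul(Mul(Add(4, 72, 24), 19), 6) = Mul(Mul(100, 19), 6) = Mul(1900, 6) = 11400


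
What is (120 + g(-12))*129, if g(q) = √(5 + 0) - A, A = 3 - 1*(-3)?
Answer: 14706 + 129*√5 ≈ 14994.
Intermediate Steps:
A = 6 (A = 3 + 3 = 6)
g(q) = -6 + √5 (g(q) = √(5 + 0) - 1*6 = √5 - 6 = -6 + √5)
(120 + g(-12))*129 = (120 + (-6 + √5))*129 = (114 + √5)*129 = 14706 + 129*√5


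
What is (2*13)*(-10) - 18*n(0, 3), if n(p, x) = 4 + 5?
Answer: -422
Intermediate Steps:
n(p, x) = 9
(2*13)*(-10) - 18*n(0, 3) = (2*13)*(-10) - 18*9 = 26*(-10) - 162 = -260 - 162 = -422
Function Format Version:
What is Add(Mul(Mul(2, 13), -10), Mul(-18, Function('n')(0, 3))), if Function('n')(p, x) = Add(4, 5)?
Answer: -422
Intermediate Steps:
Function('n')(p, x) = 9
Add(Mul(Mul(2, 13), -10), Mul(-18, Function('n')(0, 3))) = Add(Mul(Mul(2, 13), -10), Mul(-18, 9)) = Add(Mul(26, -10), -162) = Add(-260, -162) = -422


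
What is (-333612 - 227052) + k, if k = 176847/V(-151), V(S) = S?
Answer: -84837111/151 ≈ -5.6184e+5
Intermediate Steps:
k = -176847/151 (k = 176847/(-151) = 176847*(-1/151) = -176847/151 ≈ -1171.2)
(-333612 - 227052) + k = (-333612 - 227052) - 176847/151 = -560664 - 176847/151 = -84837111/151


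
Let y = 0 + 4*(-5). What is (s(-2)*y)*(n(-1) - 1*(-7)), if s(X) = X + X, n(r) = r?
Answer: 480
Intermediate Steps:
s(X) = 2*X
y = -20 (y = 0 - 20 = -20)
(s(-2)*y)*(n(-1) - 1*(-7)) = ((2*(-2))*(-20))*(-1 - 1*(-7)) = (-4*(-20))*(-1 + 7) = 80*6 = 480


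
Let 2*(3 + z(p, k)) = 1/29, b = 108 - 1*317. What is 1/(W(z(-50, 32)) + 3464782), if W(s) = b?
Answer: 1/3464573 ≈ 2.8864e-7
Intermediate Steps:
b = -209 (b = 108 - 317 = -209)
z(p, k) = -173/58 (z(p, k) = -3 + (½)/29 = -3 + (½)*(1/29) = -3 + 1/58 = -173/58)
W(s) = -209
1/(W(z(-50, 32)) + 3464782) = 1/(-209 + 3464782) = 1/3464573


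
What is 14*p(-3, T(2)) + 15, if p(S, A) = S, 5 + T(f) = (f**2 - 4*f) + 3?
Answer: -27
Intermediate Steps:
T(f) = -2 + f**2 - 4*f (T(f) = -5 + ((f**2 - 4*f) + 3) = -5 + (3 + f**2 - 4*f) = -2 + f**2 - 4*f)
14*p(-3, T(2)) + 15 = 14*(-3) + 15 = -42 + 15 = -27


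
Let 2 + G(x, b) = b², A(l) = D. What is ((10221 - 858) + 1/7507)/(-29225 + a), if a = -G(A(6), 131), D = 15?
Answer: -35144021/174102344 ≈ -0.20186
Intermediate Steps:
A(l) = 15
G(x, b) = -2 + b²
a = -17159 (a = -(-2 + 131²) = -(-2 + 17161) = -1*17159 = -17159)
((10221 - 858) + 1/7507)/(-29225 + a) = ((10221 - 858) + 1/7507)/(-29225 - 17159) = (9363 + 1/7507)/(-46384) = (70288042/7507)*(-1/46384) = -35144021/174102344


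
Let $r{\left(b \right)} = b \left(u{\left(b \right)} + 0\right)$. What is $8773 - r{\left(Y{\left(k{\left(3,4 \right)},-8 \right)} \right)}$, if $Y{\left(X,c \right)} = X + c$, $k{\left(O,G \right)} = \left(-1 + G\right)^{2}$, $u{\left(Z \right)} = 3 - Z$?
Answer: $8771$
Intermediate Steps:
$r{\left(b \right)} = b \left(3 - b\right)$ ($r{\left(b \right)} = b \left(\left(3 - b\right) + 0\right) = b \left(3 - b\right)$)
$8773 - r{\left(Y{\left(k{\left(3,4 \right)},-8 \right)} \right)} = 8773 - \left(\left(-1 + 4\right)^{2} - 8\right) \left(3 - \left(\left(-1 + 4\right)^{2} - 8\right)\right) = 8773 - \left(3^{2} - 8\right) \left(3 - \left(3^{2} - 8\right)\right) = 8773 - \left(9 - 8\right) \left(3 - \left(9 - 8\right)\right) = 8773 - 1 \left(3 - 1\right) = 8773 - 1 \cdot 2 = 8773 - 2 = 8771$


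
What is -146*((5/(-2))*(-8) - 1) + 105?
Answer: -2669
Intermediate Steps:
-146*((5/(-2))*(-8) - 1) + 105 = -146*((5*(-1/2))*(-8) - 1) + 105 = -146*(-5/2*(-8) - 1) + 105 = -146*(20 - 1) + 105 = -146*19 + 105 = -2774 + 105 = -2669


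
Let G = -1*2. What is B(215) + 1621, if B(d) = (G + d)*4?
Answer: 2473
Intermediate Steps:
G = -2
B(d) = -8 + 4*d (B(d) = (-2 + d)*4 = -8 + 4*d)
B(215) + 1621 = (-8 + 4*215) + 1621 = (-8 + 860) + 1621 = 852 + 1621 = 2473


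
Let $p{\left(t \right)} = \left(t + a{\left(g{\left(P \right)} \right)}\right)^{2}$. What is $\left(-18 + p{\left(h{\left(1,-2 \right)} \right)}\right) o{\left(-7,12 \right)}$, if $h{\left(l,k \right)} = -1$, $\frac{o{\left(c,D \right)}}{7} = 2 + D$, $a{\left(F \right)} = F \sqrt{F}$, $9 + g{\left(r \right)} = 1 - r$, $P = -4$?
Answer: $-7938 + 1568 i \approx -7938.0 + 1568.0 i$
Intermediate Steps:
$g{\left(r \right)} = -8 - r$ ($g{\left(r \right)} = -9 - \left(-1 + r\right) = -8 - r$)
$a{\left(F \right)} = F^{\frac{3}{2}}$
$o{\left(c,D \right)} = 14 + 7 D$ ($o{\left(c,D \right)} = 7 \left(2 + D\right) = 14 + 7 D$)
$p{\left(t \right)} = \left(t - 8 i\right)^{2}$ ($p{\left(t \right)} = \left(t + \left(-8 - -4\right)^{\frac{3}{2}}\right)^{2} = \left(t + \left(-8 + 4\right)^{\frac{3}{2}}\right)^{2} = \left(t + \left(-4\right)^{\frac{3}{2}}\right)^{2} = \left(t - 8 i\right)^{2}$)
$\left(-18 + p{\left(h{\left(1,-2 \right)} \right)}\right) o{\left(-7,12 \right)} = \left(-18 + \left(-1 - 8 i\right)^{2}\right) \left(14 + 7 \cdot 12\right) = \left(-18 + \left(-1 - 8 i\right)^{2}\right) \left(14 + 84\right) = \left(-18 + \left(-1 - 8 i\right)^{2}\right) 98 = -1764 + 98 \left(-1 - 8 i\right)^{2}$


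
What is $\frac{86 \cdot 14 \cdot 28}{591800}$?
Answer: $\frac{4214}{73975} \approx 0.056965$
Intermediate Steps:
$\frac{86 \cdot 14 \cdot 28}{591800} = 1204 \cdot 28 \cdot \frac{1}{591800} = 33712 \cdot \frac{1}{591800} = \frac{4214}{73975}$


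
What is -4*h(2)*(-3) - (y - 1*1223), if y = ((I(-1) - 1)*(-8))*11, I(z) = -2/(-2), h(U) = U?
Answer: 1247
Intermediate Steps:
I(z) = 1 (I(z) = -2*(-1/2) = 1)
y = 0 (y = ((1 - 1)*(-8))*11 = (0*(-8))*11 = 0*11 = 0)
-4*h(2)*(-3) - (y - 1*1223) = -8*(-3) - (0 - 1*1223) = -4*(-6) - (0 - 1223) = 24 - 1*(-1223) = 24 + 1223 = 1247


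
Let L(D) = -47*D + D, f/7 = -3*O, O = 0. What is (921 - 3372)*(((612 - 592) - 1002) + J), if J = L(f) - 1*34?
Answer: 2490216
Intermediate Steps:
f = 0 (f = 7*(-3*0) = 7*0 = 0)
L(D) = -46*D
J = -34 (J = -46*0 - 1*34 = 0 - 34 = -34)
(921 - 3372)*(((612 - 592) - 1002) + J) = (921 - 3372)*(((612 - 592) - 1002) - 34) = -2451*((20 - 1002) - 34) = -2451*(-982 - 34) = -2451*(-1016) = 2490216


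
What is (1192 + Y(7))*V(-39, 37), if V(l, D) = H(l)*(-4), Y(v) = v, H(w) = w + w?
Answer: 374088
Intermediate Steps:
H(w) = 2*w
V(l, D) = -8*l (V(l, D) = (2*l)*(-4) = -8*l)
(1192 + Y(7))*V(-39, 37) = (1192 + 7)*(-8*(-39)) = 1199*312 = 374088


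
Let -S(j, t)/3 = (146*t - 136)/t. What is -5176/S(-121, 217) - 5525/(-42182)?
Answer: 23950679947/1996010058 ≈ 11.999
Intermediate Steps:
S(j, t) = -3*(-136 + 146*t)/t (S(j, t) = -3*(146*t - 136)/t = -3*(-136 + 146*t)/t)
-5176/S(-121, 217) - 5525/(-42182) = -5176/(-438 + 408/217) - 5525/(-42182) = -5176/(-438 + 408*(1/217)) - 5525*(-1/42182) = -5176/(-438 + 408/217) + 5525/42182 = -5176/(-94638/217) + 5525/42182 = -5176*(-217/94638) + 5525/42182 = 561596/47319 + 5525/42182 = 23950679947/1996010058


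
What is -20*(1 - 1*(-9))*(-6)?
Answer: 1200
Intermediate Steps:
-20*(1 - 1*(-9))*(-6) = -20*(1 + 9)*(-6) = -20*10*(-6) = -200*(-6) = 1200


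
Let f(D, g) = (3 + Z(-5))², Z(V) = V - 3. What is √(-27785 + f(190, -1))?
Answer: 4*I*√1735 ≈ 166.61*I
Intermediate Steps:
Z(V) = -3 + V
f(D, g) = 25 (f(D, g) = (3 + (-3 - 5))² = (3 - 8)² = (-5)² = 25)
√(-27785 + f(190, -1)) = √(-27785 + 25) = √(-27760) = 4*I*√1735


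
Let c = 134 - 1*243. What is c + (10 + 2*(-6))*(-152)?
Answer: 195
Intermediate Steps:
c = -109 (c = 134 - 243 = -109)
c + (10 + 2*(-6))*(-152) = -109 + (10 + 2*(-6))*(-152) = -109 + (10 - 12)*(-152) = -109 - 2*(-152) = -109 + 304 = 195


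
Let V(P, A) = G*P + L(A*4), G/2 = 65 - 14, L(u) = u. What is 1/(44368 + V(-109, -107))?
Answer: 1/32822 ≈ 3.0467e-5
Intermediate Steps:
G = 102 (G = 2*(65 - 14) = 2*51 = 102)
V(P, A) = 4*A + 102*P (V(P, A) = 102*P + A*4 = 102*P + 4*A = 4*A + 102*P)
1/(44368 + V(-109, -107)) = 1/(44368 + (4*(-107) + 102*(-109))) = 1/(44368 + (-428 - 11118)) = 1/(44368 - 11546) = 1/32822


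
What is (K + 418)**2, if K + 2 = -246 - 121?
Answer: 2401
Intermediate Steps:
K = -369 (K = -2 + (-246 - 121) = -2 - 367 = -369)
(K + 418)**2 = (-369 + 418)**2 = 49**2 = 2401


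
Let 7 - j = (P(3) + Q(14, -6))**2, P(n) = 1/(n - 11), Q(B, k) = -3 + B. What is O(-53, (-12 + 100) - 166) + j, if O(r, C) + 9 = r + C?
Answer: -16081/64 ≈ -251.27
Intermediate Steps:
O(r, C) = -9 + C + r (O(r, C) = -9 + (r + C) = -9 + (C + r) = -9 + C + r)
P(n) = 1/(-11 + n)
j = -7121/64 (j = 7 - (1/(-11 + 3) + (-3 + 14))**2 = 7 - (1/(-8) + 11)**2 = 7 - (-1/8 + 11)**2 = 7 - (87/8)**2 = 7 - 1*7569/64 = 7 - 7569/64 = -7121/64 ≈ -111.27)
O(-53, (-12 + 100) - 166) + j = (-9 + ((-12 + 100) - 166) - 53) - 7121/64 = (-9 + (88 - 166) - 53) - 7121/64 = (-9 - 78 - 53) - 7121/64 = -140 - 7121/64 = -16081/64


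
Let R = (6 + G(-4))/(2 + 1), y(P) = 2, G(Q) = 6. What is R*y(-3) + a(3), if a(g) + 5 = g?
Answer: 6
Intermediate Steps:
a(g) = -5 + g
R = 4 (R = (6 + 6)/(2 + 1) = 12/3 = (1/3)*12 = 4)
R*y(-3) + a(3) = 4*2 + (-5 + 3) = 8 - 2 = 6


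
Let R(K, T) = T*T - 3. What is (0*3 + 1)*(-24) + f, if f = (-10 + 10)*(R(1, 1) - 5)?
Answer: -24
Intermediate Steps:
R(K, T) = -3 + T**2 (R(K, T) = T**2 - 3 = -3 + T**2)
f = 0 (f = (-10 + 10)*((-3 + 1**2) - 5) = 0*((-3 + 1) - 5) = 0*(-2 - 5) = 0*(-7) = 0)
(0*3 + 1)*(-24) + f = (0*3 + 1)*(-24) + 0 = (0 + 1)*(-24) + 0 = 1*(-24) + 0 = -24 + 0 = -24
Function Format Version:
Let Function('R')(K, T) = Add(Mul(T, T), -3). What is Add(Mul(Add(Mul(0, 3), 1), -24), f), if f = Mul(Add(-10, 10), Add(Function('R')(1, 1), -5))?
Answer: -24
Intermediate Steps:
Function('R')(K, T) = Add(-3, Pow(T, 2)) (Function('R')(K, T) = Add(Pow(T, 2), -3) = Add(-3, Pow(T, 2)))
f = 0 (f = Mul(Add(-10, 10), Add(Add(-3, Pow(1, 2)), -5)) = Mul(0, Add(Add(-3, 1), -5)) = Mul(0, Add(-2, -5)) = Mul(0, -7) = 0)
Add(Mul(Add(Mul(0, 3), 1), -24), f) = Add(Mul(Add(Mul(0, 3), 1), -24), 0) = Add(Mul(Add(0, 1), -24), 0) = Add(Mul(1, -24), 0) = Add(-24, 0) = -24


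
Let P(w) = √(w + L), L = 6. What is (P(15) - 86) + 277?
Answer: 191 + √21 ≈ 195.58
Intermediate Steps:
P(w) = √(6 + w) (P(w) = √(w + 6) = √(6 + w))
(P(15) - 86) + 277 = (√(6 + 15) - 86) + 277 = (√21 - 86) + 277 = (-86 + √21) + 277 = 191 + √21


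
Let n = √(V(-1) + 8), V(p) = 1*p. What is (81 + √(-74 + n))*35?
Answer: 2835 + 35*√(-74 + √7) ≈ 2835.0 + 295.65*I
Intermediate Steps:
V(p) = p
n = √7 (n = √(-1 + 8) = √7 ≈ 2.6458)
(81 + √(-74 + n))*35 = (81 + √(-74 + √7))*35 = 2835 + 35*√(-74 + √7)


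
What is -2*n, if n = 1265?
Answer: -2530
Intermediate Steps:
-2*n = -2*1265 = -2530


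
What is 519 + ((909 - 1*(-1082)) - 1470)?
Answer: 1040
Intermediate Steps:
519 + ((909 - 1*(-1082)) - 1470) = 519 + ((909 + 1082) - 1470) = 519 + (1991 - 1470) = 519 + 521 = 1040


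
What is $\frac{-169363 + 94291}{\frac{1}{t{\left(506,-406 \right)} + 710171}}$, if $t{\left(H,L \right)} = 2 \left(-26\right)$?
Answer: $-53310053568$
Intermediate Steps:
$t{\left(H,L \right)} = -52$
$\frac{-169363 + 94291}{\frac{1}{t{\left(506,-406 \right)} + 710171}} = \frac{-169363 + 94291}{\frac{1}{-52 + 710171}} = - \frac{75072}{\frac{1}{710119}} = - 75072 \frac{1}{\frac{1}{710119}} = \left(-75072\right) 710119 = -53310053568$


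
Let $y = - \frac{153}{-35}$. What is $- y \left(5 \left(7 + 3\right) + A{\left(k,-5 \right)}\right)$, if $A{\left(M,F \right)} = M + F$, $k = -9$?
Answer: $- \frac{5508}{35} \approx -157.37$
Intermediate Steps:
$y = \frac{153}{35}$ ($y = \left(-153\right) \left(- \frac{1}{35}\right) = \frac{153}{35} \approx 4.3714$)
$A{\left(M,F \right)} = F + M$
$- y \left(5 \left(7 + 3\right) + A{\left(k,-5 \right)}\right) = - \frac{153 \left(5 \left(7 + 3\right) - 14\right)}{35} = - \frac{153 \left(5 \cdot 10 - 14\right)}{35} = - \frac{153 \left(50 - 14\right)}{35} = - \frac{153 \cdot 36}{35} = \left(-1\right) \frac{5508}{35} = - \frac{5508}{35}$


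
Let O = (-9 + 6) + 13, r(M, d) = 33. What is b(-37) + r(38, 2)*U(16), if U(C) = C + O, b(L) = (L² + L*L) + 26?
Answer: 3622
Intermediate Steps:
b(L) = 26 + 2*L² (b(L) = (L² + L²) + 26 = 2*L² + 26 = 26 + 2*L²)
O = 10 (O = -3 + 13 = 10)
U(C) = 10 + C (U(C) = C + 10 = 10 + C)
b(-37) + r(38, 2)*U(16) = (26 + 2*(-37)²) + 33*(10 + 16) = (26 + 2*1369) + 33*26 = (26 + 2738) + 858 = 2764 + 858 = 3622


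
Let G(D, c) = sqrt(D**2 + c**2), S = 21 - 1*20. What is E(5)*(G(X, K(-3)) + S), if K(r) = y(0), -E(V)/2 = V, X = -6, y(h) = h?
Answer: -70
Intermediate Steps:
E(V) = -2*V
K(r) = 0
S = 1 (S = 21 - 20 = 1)
E(5)*(G(X, K(-3)) + S) = (-2*5)*(sqrt((-6)**2 + 0**2) + 1) = -10*(sqrt(36 + 0) + 1) = -10*(sqrt(36) + 1) = -10*(6 + 1) = -10*7 = -70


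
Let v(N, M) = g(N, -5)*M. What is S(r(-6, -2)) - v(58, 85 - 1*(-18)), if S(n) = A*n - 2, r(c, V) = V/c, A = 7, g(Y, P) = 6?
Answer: -1853/3 ≈ -617.67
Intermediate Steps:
S(n) = -2 + 7*n (S(n) = 7*n - 2 = -2 + 7*n)
v(N, M) = 6*M
S(r(-6, -2)) - v(58, 85 - 1*(-18)) = (-2 + 7*(-2/(-6))) - 6*(85 - 1*(-18)) = (-2 + 7*(-2*(-⅙))) - 6*(85 + 18) = (-2 + 7*(⅓)) - 6*103 = (-2 + 7/3) - 1*618 = ⅓ - 618 = -1853/3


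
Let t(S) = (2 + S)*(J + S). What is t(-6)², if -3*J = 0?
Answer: 576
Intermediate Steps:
J = 0 (J = -⅓*0 = 0)
t(S) = S*(2 + S) (t(S) = (2 + S)*(0 + S) = (2 + S)*S = S*(2 + S))
t(-6)² = (-6*(2 - 6))² = (-6*(-4))² = 24² = 576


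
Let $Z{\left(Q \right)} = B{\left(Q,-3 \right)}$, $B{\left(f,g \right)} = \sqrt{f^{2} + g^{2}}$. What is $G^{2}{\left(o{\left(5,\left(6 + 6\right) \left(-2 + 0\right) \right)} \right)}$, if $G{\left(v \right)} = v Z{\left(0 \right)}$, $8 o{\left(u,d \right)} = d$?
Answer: $81$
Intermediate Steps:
$Z{\left(Q \right)} = \sqrt{9 + Q^{2}}$ ($Z{\left(Q \right)} = \sqrt{Q^{2} + \left(-3\right)^{2}} = \sqrt{Q^{2} + 9} = \sqrt{9 + Q^{2}}$)
$o{\left(u,d \right)} = \frac{d}{8}$
$G{\left(v \right)} = 3 v$ ($G{\left(v \right)} = v \sqrt{9 + 0^{2}} = v \sqrt{9 + 0} = v \sqrt{9} = v 3 = 3 v$)
$G^{2}{\left(o{\left(5,\left(6 + 6\right) \left(-2 + 0\right) \right)} \right)} = \left(3 \frac{\left(6 + 6\right) \left(-2 + 0\right)}{8}\right)^{2} = \left(3 \frac{12 \left(-2\right)}{8}\right)^{2} = \left(3 \cdot \frac{1}{8} \left(-24\right)\right)^{2} = \left(3 \left(-3\right)\right)^{2} = \left(-9\right)^{2} = 81$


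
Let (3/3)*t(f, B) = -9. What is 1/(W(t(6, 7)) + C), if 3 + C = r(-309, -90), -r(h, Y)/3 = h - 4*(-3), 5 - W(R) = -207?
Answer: 1/1100 ≈ 0.00090909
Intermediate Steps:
t(f, B) = -9
W(R) = 212 (W(R) = 5 - 1*(-207) = 5 + 207 = 212)
r(h, Y) = -36 - 3*h (r(h, Y) = -3*(h - 4*(-3)) = -3*(h + 12) = -3*(12 + h) = -36 - 3*h)
C = 888 (C = -3 + (-36 - 3*(-309)) = -3 + (-36 + 927) = -3 + 891 = 888)
1/(W(t(6, 7)) + C) = 1/(212 + 888) = 1/1100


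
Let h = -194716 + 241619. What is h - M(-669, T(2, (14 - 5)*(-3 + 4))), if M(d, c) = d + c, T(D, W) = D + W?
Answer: 47561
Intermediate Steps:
h = 46903
M(d, c) = c + d
h - M(-669, T(2, (14 - 5)*(-3 + 4))) = 46903 - ((2 + (14 - 5)*(-3 + 4)) - 669) = 46903 - ((2 + 9*1) - 669) = 46903 - ((2 + 9) - 669) = 46903 - (11 - 669) = 46903 - 1*(-658) = 46903 + 658 = 47561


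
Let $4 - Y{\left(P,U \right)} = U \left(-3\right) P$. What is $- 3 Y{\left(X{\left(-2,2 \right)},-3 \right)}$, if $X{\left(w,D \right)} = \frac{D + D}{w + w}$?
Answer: $-39$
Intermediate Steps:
$X{\left(w,D \right)} = \frac{D}{w}$ ($X{\left(w,D \right)} = \frac{2 D}{2 w} = 2 D \frac{1}{2 w} = \frac{D}{w}$)
$Y{\left(P,U \right)} = 4 + 3 P U$ ($Y{\left(P,U \right)} = 4 - U \left(-3\right) P = 4 - - 3 U P = 4 - - 3 P U = 4 + 3 P U$)
$- 3 Y{\left(X{\left(-2,2 \right)},-3 \right)} = - 3 \left(4 + 3 \frac{2}{-2} \left(-3\right)\right) = - 3 \left(4 + 3 \cdot 2 \left(- \frac{1}{2}\right) \left(-3\right)\right) = - 3 \left(4 + 3 \left(-1\right) \left(-3\right)\right) = - 3 \left(4 + 9\right) = \left(-3\right) 13 = -39$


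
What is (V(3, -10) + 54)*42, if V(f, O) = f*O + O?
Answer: 588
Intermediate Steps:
V(f, O) = O + O*f (V(f, O) = O*f + O = O + O*f)
(V(3, -10) + 54)*42 = (-10*(1 + 3) + 54)*42 = (-10*4 + 54)*42 = (-40 + 54)*42 = 14*42 = 588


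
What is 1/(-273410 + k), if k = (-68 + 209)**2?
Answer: -1/253529 ≈ -3.9443e-6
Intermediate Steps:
k = 19881 (k = 141**2 = 19881)
1/(-273410 + k) = 1/(-273410 + 19881) = 1/(-253529) = -1/253529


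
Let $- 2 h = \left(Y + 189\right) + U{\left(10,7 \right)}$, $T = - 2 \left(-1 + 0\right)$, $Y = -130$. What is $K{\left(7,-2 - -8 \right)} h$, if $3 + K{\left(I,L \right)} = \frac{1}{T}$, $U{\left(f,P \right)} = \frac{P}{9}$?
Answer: $\frac{1345}{18} \approx 74.722$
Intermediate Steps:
$T = 2$ ($T = \left(-2\right) \left(-1\right) = 2$)
$U{\left(f,P \right)} = \frac{P}{9}$ ($U{\left(f,P \right)} = P \frac{1}{9} = \frac{P}{9}$)
$h = - \frac{269}{9}$ ($h = - \frac{\left(-130 + 189\right) + \frac{1}{9} \cdot 7}{2} = - \frac{59 + \frac{7}{9}}{2} = \left(- \frac{1}{2}\right) \frac{538}{9} = - \frac{269}{9} \approx -29.889$)
$K{\left(I,L \right)} = - \frac{5}{2}$ ($K{\left(I,L \right)} = -3 + \frac{1}{2} = - \frac{5}{2}$)
$K{\left(7,-2 - -8 \right)} h = \left(- \frac{5}{2}\right) \left(- \frac{269}{9}\right) = \frac{1345}{18}$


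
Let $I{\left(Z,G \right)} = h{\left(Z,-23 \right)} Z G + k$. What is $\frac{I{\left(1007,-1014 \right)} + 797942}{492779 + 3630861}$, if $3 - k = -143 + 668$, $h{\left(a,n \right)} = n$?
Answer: $\frac{12141337}{2061820} \approx 5.8886$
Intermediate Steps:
$k = -522$ ($k = 3 - \left(-143 + 668\right) = 3 - 525 = -522$)
$I{\left(Z,G \right)} = -522 - 23 G Z$ ($I{\left(Z,G \right)} = - 23 Z G - 522 = - 23 G Z - 522 = -522 - 23 G Z$)
$\frac{I{\left(1007,-1014 \right)} + 797942}{492779 + 3630861} = \frac{\left(-522 - \left(-23322\right) 1007\right) + 797942}{492779 + 3630861} = \frac{\left(-522 + 23485254\right) + 797942}{4123640} = \left(23484732 + 797942\right) \frac{1}{4123640} = 24282674 \cdot \frac{1}{4123640} = \frac{12141337}{2061820}$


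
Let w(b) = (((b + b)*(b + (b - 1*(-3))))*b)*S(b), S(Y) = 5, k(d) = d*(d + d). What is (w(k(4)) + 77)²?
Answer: 470811428649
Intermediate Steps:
k(d) = 2*d² (k(d) = d*(2*d) = 2*d²)
w(b) = 10*b²*(3 + 2*b) (w(b) = (((b + b)*(b + (b - 1*(-3))))*b)*5 = (((2*b)*(b + (b + 3)))*b)*5 = (((2*b)*(b + (3 + b)))*b)*5 = (((2*b)*(3 + 2*b))*b)*5 = ((2*b*(3 + 2*b))*b)*5 = (2*b²*(3 + 2*b))*5 = 10*b²*(3 + 2*b))
(w(k(4)) + 77)² = ((2*4²)²*(30 + 20*(2*4²)) + 77)² = ((2*16)²*(30 + 20*(2*16)) + 77)² = (32²*(30 + 20*32) + 77)² = (1024*(30 + 640) + 77)² = (1024*670 + 77)² = (686080 + 77)² = 686157² = 470811428649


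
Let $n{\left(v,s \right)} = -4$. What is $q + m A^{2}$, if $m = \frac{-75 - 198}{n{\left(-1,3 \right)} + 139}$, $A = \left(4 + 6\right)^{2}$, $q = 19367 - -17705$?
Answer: $\frac{151648}{9} \approx 16850.0$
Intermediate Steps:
$q = 37072$ ($q = 19367 + 17705 = 37072$)
$A = 100$ ($A = 10^{2} = 100$)
$m = - \frac{91}{45}$ ($m = \frac{-75 - 198}{-4 + 139} = - \frac{273}{135} = \left(-273\right) \frac{1}{135} = - \frac{91}{45} \approx -2.0222$)
$q + m A^{2} = 37072 - \frac{91 \cdot 100^{2}}{45} = 37072 - \frac{182000}{9} = \frac{151648}{9}$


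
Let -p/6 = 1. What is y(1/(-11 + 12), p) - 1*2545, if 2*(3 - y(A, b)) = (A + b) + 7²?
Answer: -2564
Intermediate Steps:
p = -6 (p = -6*1 = -6)
y(A, b) = -43/2 - A/2 - b/2 (y(A, b) = 3 - ((A + b) + 7²)/2 = 3 - ((A + b) + 49)/2 = 3 - (49 + A + b)/2 = 3 + (-49/2 - A/2 - b/2) = -43/2 - A/2 - b/2)
y(1/(-11 + 12), p) - 1*2545 = (-43/2 - 1/(2*(-11 + 12)) - ½*(-6)) - 1*2545 = (-43/2 - ½/1 + 3) - 2545 = (-43/2 - ½*1 + 3) - 2545 = (-43/2 - ½ + 3) - 2545 = -19 - 2545 = -2564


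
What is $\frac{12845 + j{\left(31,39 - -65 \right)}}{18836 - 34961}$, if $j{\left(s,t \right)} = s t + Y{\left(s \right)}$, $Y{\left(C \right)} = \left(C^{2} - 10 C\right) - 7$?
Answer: $- \frac{5571}{5375} \approx -1.0365$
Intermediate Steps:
$Y{\left(C \right)} = -7 + C^{2} - 10 C$
$j{\left(s,t \right)} = -7 + s^{2} - 10 s + s t$ ($j{\left(s,t \right)} = s t - \left(7 - s^{2} + 10 s\right) = -7 + s^{2} - 10 s + s t$)
$\frac{12845 + j{\left(31,39 - -65 \right)}}{18836 - 34961} = \frac{12845 + \left(-7 + 31^{2} - 310 + 31 \left(39 - -65\right)\right)}{18836 - 34961} = \frac{12845 + \left(-7 + 961 - 310 + 31 \left(39 + 65\right)\right)}{-16125} = \left(12845 + \left(-7 + 961 - 310 + 31 \cdot 104\right)\right) \left(- \frac{1}{16125}\right) = \left(12845 + \left(-7 + 961 - 310 + 3224\right)\right) \left(- \frac{1}{16125}\right) = \left(12845 + 3868\right) \left(- \frac{1}{16125}\right) = 16713 \left(- \frac{1}{16125}\right) = - \frac{5571}{5375}$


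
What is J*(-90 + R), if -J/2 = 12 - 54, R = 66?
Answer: -2016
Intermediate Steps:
J = 84 (J = -2*(12 - 54) = -2*(-42) = 84)
J*(-90 + R) = 84*(-90 + 66) = 84*(-24) = -2016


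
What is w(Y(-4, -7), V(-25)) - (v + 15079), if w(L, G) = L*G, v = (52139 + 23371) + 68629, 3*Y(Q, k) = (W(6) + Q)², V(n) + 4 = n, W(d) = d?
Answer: -477770/3 ≈ -1.5926e+5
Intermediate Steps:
V(n) = -4 + n
Y(Q, k) = (6 + Q)²/3
v = 144139 (v = 75510 + 68629 = 144139)
w(L, G) = G*L
w(Y(-4, -7), V(-25)) - (v + 15079) = (-4 - 25)*((6 - 4)²/3) - (144139 + 15079) = -29*2²/3 - 1*159218 = -29*4/3 - 159218 = -116/3 - 159218 = -477770/3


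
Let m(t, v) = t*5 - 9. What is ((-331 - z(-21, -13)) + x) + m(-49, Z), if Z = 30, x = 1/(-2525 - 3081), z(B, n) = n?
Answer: -3206633/5606 ≈ -572.00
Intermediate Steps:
x = -1/5606 (x = 1/(-5606) = -1/5606 ≈ -0.00017838)
m(t, v) = -9 + 5*t (m(t, v) = 5*t - 9 = -9 + 5*t)
((-331 - z(-21, -13)) + x) + m(-49, Z) = ((-331 - 1*(-13)) - 1/5606) + (-9 + 5*(-49)) = ((-331 + 13) - 1/5606) + (-9 - 245) = (-318 - 1/5606) - 254 = -1782709/5606 - 254 = -3206633/5606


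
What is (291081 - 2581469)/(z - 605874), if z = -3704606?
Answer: 572597/1077620 ≈ 0.53135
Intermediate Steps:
(291081 - 2581469)/(z - 605874) = (291081 - 2581469)/(-3704606 - 605874) = -2290388/(-4310480) = -2290388*(-1/4310480) = 572597/1077620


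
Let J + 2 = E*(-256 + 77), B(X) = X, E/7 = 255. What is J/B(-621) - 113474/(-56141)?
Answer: 18008471251/34863561 ≈ 516.54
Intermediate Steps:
E = 1785 (E = 7*255 = 1785)
J = -319517 (J = -2 + 1785*(-256 + 77) = -2 + 1785*(-179) = -2 - 319515 = -319517)
J/B(-621) - 113474/(-56141) = -319517/(-621) - 113474/(-56141) = -319517*(-1/621) - 113474*(-1/56141) = 319517/621 + 113474/56141 = 18008471251/34863561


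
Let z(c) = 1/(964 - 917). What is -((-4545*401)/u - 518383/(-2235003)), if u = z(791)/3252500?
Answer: 622689487378755344117/2235003 ≈ 2.7861e+14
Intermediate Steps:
z(c) = 1/47
u = 1/152867500 (u = (1/47)/3252500 = (1/47)*(1/3252500) = 1/152867500 ≈ 6.5416e-9)
-((-4545*401)/u - 518383/(-2235003)) = -((-4545*401)/(1/152867500) - 518383/(-2235003)) = -(-1822545*152867500 - 518383*(-1/2235003)) = -(-278607897787500 + 518383/2235003) = -1*(-622689487378755344117/2235003) = 622689487378755344117/2235003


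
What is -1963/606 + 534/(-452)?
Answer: -151360/34239 ≈ -4.4207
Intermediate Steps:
-1963/606 + 534/(-452) = -1963*1/606 + 534*(-1/452) = -1963/606 - 267/226 = -151360/34239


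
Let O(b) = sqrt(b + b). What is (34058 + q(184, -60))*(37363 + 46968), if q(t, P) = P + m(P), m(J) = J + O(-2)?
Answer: 2862025478 + 168662*I ≈ 2.862e+9 + 1.6866e+5*I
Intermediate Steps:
O(b) = sqrt(2)*sqrt(b) (O(b) = sqrt(2*b) = sqrt(2)*sqrt(b))
m(J) = J + 2*I (m(J) = J + sqrt(2)*sqrt(-2) = J + sqrt(2)*(I*sqrt(2)) = J + 2*I)
q(t, P) = 2*I + 2*P (q(t, P) = P + (P + 2*I) = 2*I + 2*P)
(34058 + q(184, -60))*(37363 + 46968) = (34058 + (2*I + 2*(-60)))*(37363 + 46968) = (34058 + (2*I - 120))*84331 = (34058 + (-120 + 2*I))*84331 = (33938 + 2*I)*84331 = 2862025478 + 168662*I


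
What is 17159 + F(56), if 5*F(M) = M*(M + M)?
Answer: 92067/5 ≈ 18413.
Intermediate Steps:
F(M) = 2*M²/5 (F(M) = (M*(M + M))/5 = (M*(2*M))/5 = (2*M²)/5 = 2*M²/5)
17159 + F(56) = 17159 + (⅖)*56² = 17159 + (⅖)*3136 = 17159 + 6272/5 = 92067/5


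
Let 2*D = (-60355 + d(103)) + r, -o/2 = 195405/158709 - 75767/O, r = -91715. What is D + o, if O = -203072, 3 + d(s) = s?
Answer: -408175146619201/5371559008 ≈ -75988.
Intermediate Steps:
d(s) = -3 + s
o = -17235396321/5371559008 (o = -2*(195405/158709 - 75767/(-203072)) = -2*(195405*(1/158709) - 75767*(-1/203072)) = -2*(65135/52903 + 75767/203072) = -2*17235396321/10743118016 = -17235396321/5371559008 ≈ -3.2086)
D = -75985 (D = ((-60355 + (-3 + 103)) - 91715)/2 = ((-60355 + 100) - 91715)/2 = (-60255 - 91715)/2 = (½)*(-151970) = -75985)
D + o = -75985 - 17235396321/5371559008 = -408175146619201/5371559008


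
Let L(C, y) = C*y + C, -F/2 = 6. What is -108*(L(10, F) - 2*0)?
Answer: 11880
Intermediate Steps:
F = -12 (F = -2*6 = -12)
L(C, y) = C + C*y
-108*(L(10, F) - 2*0) = -108*(10*(1 - 12) - 2*0) = -108*(10*(-11) + 0) = -108*(-110 + 0) = -108*(-110) = 11880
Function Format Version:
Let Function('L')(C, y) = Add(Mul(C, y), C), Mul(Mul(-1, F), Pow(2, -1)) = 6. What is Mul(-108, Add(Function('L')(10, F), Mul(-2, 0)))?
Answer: 11880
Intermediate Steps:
F = -12 (F = Mul(-2, 6) = -12)
Function('L')(C, y) = Add(C, Mul(C, y))
Mul(-108, Add(Function('L')(10, F), Mul(-2, 0))) = Mul(-108, Add(Mul(10, Add(1, -12)), Mul(-2, 0))) = Mul(-108, Add(Mul(10, -11), 0)) = Mul(-108, Add(-110, 0)) = Mul(-108, -110) = 11880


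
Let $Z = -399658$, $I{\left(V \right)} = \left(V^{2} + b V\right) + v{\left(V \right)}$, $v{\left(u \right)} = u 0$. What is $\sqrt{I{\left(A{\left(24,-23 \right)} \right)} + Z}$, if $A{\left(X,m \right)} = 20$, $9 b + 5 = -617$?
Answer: $\frac{i \sqrt{3605762}}{3} \approx 632.96 i$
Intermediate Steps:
$v{\left(u \right)} = 0$
$b = - \frac{622}{9}$ ($b = - \frac{5}{9} + \frac{1}{9} \left(-617\right) = - \frac{5}{9} - \frac{617}{9} = - \frac{622}{9} \approx -69.111$)
$I{\left(V \right)} = V^{2} - \frac{622 V}{9}$ ($I{\left(V \right)} = \left(V^{2} - \frac{622 V}{9}\right) + 0 = V^{2} - \frac{622 V}{9}$)
$\sqrt{I{\left(A{\left(24,-23 \right)} \right)} + Z} = \sqrt{\frac{1}{9} \cdot 20 \left(-622 + 9 \cdot 20\right) - 399658} = \sqrt{\frac{1}{9} \cdot 20 \left(-622 + 180\right) - 399658} = \sqrt{\frac{1}{9} \cdot 20 \left(-442\right) - 399658} = \sqrt{- \frac{8840}{9} - 399658} = \sqrt{- \frac{3605762}{9}} = \frac{i \sqrt{3605762}}{3}$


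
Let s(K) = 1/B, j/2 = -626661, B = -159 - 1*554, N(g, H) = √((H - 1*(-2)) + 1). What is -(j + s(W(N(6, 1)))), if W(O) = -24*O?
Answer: 893618587/713 ≈ 1.2533e+6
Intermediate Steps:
N(g, H) = √(3 + H) (N(g, H) = √((H + 2) + 1) = √((2 + H) + 1) = √(3 + H))
B = -713 (B = -159 - 554 = -713)
j = -1253322 (j = 2*(-626661) = -1253322)
s(K) = -1/713 (s(K) = 1/(-713) = -1/713)
-(j + s(W(N(6, 1)))) = -(-1253322 - 1/713) = -1*(-893618587/713) = 893618587/713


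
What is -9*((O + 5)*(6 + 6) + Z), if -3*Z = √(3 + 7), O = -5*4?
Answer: 1620 + 3*√10 ≈ 1629.5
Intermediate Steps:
O = -20
Z = -√10/3 (Z = -√(3 + 7)/3 = -√10/3 ≈ -1.0541)
-9*((O + 5)*(6 + 6) + Z) = -9*((-20 + 5)*(6 + 6) - √10/3) = -9*(-15*12 - √10/3) = -9*(-180 - √10/3) = 1620 + 3*√10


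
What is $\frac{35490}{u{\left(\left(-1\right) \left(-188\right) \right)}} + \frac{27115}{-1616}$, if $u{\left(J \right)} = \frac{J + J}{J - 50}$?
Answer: $\frac{988044835}{75952} \approx 13009.0$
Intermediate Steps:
$u{\left(J \right)} = \frac{2 J}{-50 + J}$
$\frac{35490}{u{\left(\left(-1\right) \left(-188\right) \right)}} + \frac{27115}{-1616} = \frac{35490}{2 \left(\left(-1\right) \left(-188\right)\right) \frac{1}{-50 - -188}} + \frac{27115}{-1616} = \frac{35490}{2 \cdot 188 \frac{1}{-50 + 188}} + 27115 \left(- \frac{1}{1616}\right) = \frac{35490}{2 \cdot 188 \cdot \frac{1}{138}} - \frac{27115}{1616} = \frac{35490}{\frac{188}{69}} - \frac{27115}{1616} = 35490 \cdot \frac{69}{188} - \frac{27115}{1616} = \frac{1224405}{94} - \frac{27115}{1616} = \frac{988044835}{75952}$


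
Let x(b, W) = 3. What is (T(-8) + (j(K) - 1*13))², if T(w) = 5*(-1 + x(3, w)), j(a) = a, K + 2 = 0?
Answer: 25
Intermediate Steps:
K = -2 (K = -2 + 0 = -2)
T(w) = 10 (T(w) = 5*(-1 + 3) = 5*2 = 10)
(T(-8) + (j(K) - 1*13))² = (10 + (-2 - 1*13))² = (10 + (-2 - 13))² = (10 - 15)² = (-5)² = 25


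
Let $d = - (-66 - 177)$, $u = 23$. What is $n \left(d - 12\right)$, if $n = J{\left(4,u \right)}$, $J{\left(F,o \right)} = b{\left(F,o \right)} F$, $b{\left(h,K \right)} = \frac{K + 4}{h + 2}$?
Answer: $4158$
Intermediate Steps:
$b{\left(h,K \right)} = \frac{4 + K}{2 + h}$
$J{\left(F,o \right)} = \frac{F \left(4 + o\right)}{2 + F}$ ($J{\left(F,o \right)} = \frac{4 + o}{2 + F} F = \frac{F \left(4 + o\right)}{2 + F}$)
$d = 243$ ($d = \left(-1\right) \left(-243\right) = 243$)
$n = 18$ ($n = \frac{4 \left(4 + 23\right)}{2 + 4} = 4 \cdot \frac{1}{6} \cdot 27 = 18$)
$n \left(d - 12\right) = 18 \left(243 - 12\right) = 18 \cdot 231 = 4158$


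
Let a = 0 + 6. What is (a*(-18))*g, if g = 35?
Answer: -3780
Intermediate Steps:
a = 6
(a*(-18))*g = (6*(-18))*35 = -108*35 = -3780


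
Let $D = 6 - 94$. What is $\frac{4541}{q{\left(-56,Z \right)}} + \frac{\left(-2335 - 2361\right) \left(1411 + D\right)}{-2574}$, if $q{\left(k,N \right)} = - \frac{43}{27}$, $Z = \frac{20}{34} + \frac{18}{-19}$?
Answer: $- \frac{2691093}{6149} \approx -437.65$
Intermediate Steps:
$Z = - \frac{116}{323}$ ($Z = 20 \cdot \frac{1}{34} + 18 \left(- \frac{1}{19}\right) = \frac{10}{17} - \frac{18}{19} = - \frac{116}{323} \approx -0.35913$)
$q{\left(k,N \right)} = - \frac{43}{27}$ ($q{\left(k,N \right)} = \left(-43\right) \frac{1}{27} = - \frac{43}{27}$)
$D = -88$
$\frac{4541}{q{\left(-56,Z \right)}} + \frac{\left(-2335 - 2361\right) \left(1411 + D\right)}{-2574} = \frac{4541}{- \frac{43}{27}} + \frac{\left(-2335 - 2361\right) \left(1411 - 88\right)}{-2574} = 4541 \left(- \frac{27}{43}\right) + \left(-4696\right) 1323 \left(- \frac{1}{2574}\right) = - \frac{122607}{43} - - \frac{345156}{143} = - \frac{122607}{43} + \frac{345156}{143} = - \frac{2691093}{6149}$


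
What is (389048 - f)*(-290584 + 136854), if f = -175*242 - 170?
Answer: -66344948640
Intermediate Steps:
f = -42520 (f = -42350 - 170 = -42520)
(389048 - f)*(-290584 + 136854) = (389048 - 1*(-42520))*(-290584 + 136854) = (389048 + 42520)*(-153730) = 431568*(-153730) = -66344948640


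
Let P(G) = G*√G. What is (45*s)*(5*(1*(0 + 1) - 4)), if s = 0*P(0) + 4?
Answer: -2700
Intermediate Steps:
P(G) = G^(3/2)
s = 4 (s = 0*0^(3/2) + 4 = 0*0 + 4 = 0 + 4 = 4)
(45*s)*(5*(1*(0 + 1) - 4)) = (45*4)*(5*(1*(0 + 1) - 4)) = 180*(5*(1*1 - 4)) = 180*(5*(1 - 4)) = 180*(5*(-3)) = 180*(-15) = -2700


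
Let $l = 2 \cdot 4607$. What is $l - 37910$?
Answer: $-28696$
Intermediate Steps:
$l = 9214$
$l - 37910 = 9214 - 37910 = -28696$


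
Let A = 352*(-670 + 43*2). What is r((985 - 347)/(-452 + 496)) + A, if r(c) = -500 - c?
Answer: -412165/2 ≈ -2.0608e+5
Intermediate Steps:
A = -205568 (A = 352*(-670 + 86) = 352*(-584) = -205568)
r((985 - 347)/(-452 + 496)) + A = (-500 - (985 - 347)/(-452 + 496)) - 205568 = (-500 - 638/44) - 205568 = (-500 - 1*29/2) - 205568 = (-500 - 29/2) - 205568 = -1029/2 - 205568 = -412165/2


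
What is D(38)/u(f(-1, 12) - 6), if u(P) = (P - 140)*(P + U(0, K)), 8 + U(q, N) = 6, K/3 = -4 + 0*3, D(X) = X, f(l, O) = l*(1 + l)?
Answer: 19/584 ≈ 0.032534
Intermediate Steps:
K = -12 (K = 3*(-4 + 0*3) = 3*(-4 + 0) = 3*(-4) = -12)
U(q, N) = -2 (U(q, N) = -8 + 6 = -2)
u(P) = (-140 + P)*(-2 + P) (u(P) = (P - 140)*(P - 2) = (-140 + P)*(-2 + P))
D(38)/u(f(-1, 12) - 6) = 38/(280 + (-(1 - 1) - 6)**2 - 142*(-(1 - 1) - 6)) = 38/(280 + (-1*0 - 6)**2 - 142*(-1*0 - 6)) = 38/(280 + (0 - 6)**2 - 142*(0 - 6)) = 38/(280 + (-6)**2 - 142*(-6)) = 38/(280 + 36 + 852) = 38/1168 = 38*(1/1168) = 19/584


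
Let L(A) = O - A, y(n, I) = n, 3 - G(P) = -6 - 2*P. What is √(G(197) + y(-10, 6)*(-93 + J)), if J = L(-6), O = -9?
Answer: √1363 ≈ 36.919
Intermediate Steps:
G(P) = 9 + 2*P (G(P) = 3 - (-6 - 2*P) = 3 + (6 + 2*P) = 9 + 2*P)
L(A) = -9 - A
J = -3 (J = -9 - 1*(-6) = -9 + 6 = -3)
√(G(197) + y(-10, 6)*(-93 + J)) = √((9 + 2*197) - 10*(-93 - 3)) = √((9 + 394) - 10*(-96)) = √(403 + 960) = √1363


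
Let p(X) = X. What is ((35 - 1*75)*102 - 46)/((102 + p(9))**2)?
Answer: -4126/12321 ≈ -0.33488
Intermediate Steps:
((35 - 1*75)*102 - 46)/((102 + p(9))**2) = ((35 - 1*75)*102 - 46)/((102 + 9)**2) = ((35 - 75)*102 - 46)/(111**2) = (-40*102 - 46)/12321 = (-4080 - 46)*(1/12321) = -4126*1/12321 = -4126/12321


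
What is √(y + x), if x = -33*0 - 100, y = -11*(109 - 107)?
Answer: I*√122 ≈ 11.045*I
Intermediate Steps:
y = -22 (y = -11*2 = -22)
x = -100 (x = 0 - 100 = -100)
√(y + x) = √(-22 - 100) = √(-122) = I*√122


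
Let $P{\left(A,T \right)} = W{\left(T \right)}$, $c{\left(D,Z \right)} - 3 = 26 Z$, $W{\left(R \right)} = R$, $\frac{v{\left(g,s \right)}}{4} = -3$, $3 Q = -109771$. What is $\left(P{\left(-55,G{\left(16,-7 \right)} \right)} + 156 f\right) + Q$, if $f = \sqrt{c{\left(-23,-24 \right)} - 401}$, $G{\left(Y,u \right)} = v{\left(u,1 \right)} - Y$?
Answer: $- \frac{109855}{3} + 156 i \sqrt{1022} \approx -36618.0 + 4987.1 i$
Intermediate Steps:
$Q = - \frac{109771}{3}$ ($Q = \frac{1}{3} \left(-109771\right) = - \frac{109771}{3} \approx -36590.0$)
$v{\left(g,s \right)} = -12$ ($v{\left(g,s \right)} = 4 \left(-3\right) = -12$)
$c{\left(D,Z \right)} = 3 + 26 Z$
$G{\left(Y,u \right)} = -12 - Y$
$f = i \sqrt{1022}$ ($f = \sqrt{\left(3 + 26 \left(-24\right)\right) - 401} = \sqrt{\left(3 - 624\right) - 401} = \sqrt{-621 - 401} = \sqrt{-1022} = i \sqrt{1022} \approx 31.969 i$)
$P{\left(A,T \right)} = T$
$\left(P{\left(-55,G{\left(16,-7 \right)} \right)} + 156 f\right) + Q = \left(\left(-12 - 16\right) + 156 i \sqrt{1022}\right) - \frac{109771}{3} = \left(-28 + 156 i \sqrt{1022}\right) - \frac{109771}{3} = - \frac{109855}{3} + 156 i \sqrt{1022}$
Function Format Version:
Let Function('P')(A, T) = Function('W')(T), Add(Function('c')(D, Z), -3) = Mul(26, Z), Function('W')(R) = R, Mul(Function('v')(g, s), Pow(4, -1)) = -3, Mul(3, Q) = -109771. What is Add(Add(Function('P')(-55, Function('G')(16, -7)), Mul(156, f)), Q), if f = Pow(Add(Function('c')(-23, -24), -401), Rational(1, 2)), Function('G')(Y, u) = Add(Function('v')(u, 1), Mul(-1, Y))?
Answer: Add(Rational(-109855, 3), Mul(156, I, Pow(1022, Rational(1, 2)))) ≈ Add(-36618., Mul(4987.1, I))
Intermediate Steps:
Q = Rational(-109771, 3) (Q = Mul(Rational(1, 3), -109771) = Rational(-109771, 3) ≈ -36590.)
Function('v')(g, s) = -12 (Function('v')(g, s) = Mul(4, -3) = -12)
Function('c')(D, Z) = Add(3, Mul(26, Z))
Function('G')(Y, u) = Add(-12, Mul(-1, Y))
f = Mul(I, Pow(1022, Rational(1, 2))) (f = Pow(Add(Add(3, Mul(26, -24)), -401), Rational(1, 2)) = Pow(Add(Add(3, -624), -401), Rational(1, 2)) = Pow(Add(-621, -401), Rational(1, 2)) = Pow(-1022, Rational(1, 2)) = Mul(I, Pow(1022, Rational(1, 2))) ≈ Mul(31.969, I))
Function('P')(A, T) = T
Add(Add(Function('P')(-55, Function('G')(16, -7)), Mul(156, f)), Q) = Add(Add(Add(-12, Mul(-1, 16)), Mul(156, Mul(I, Pow(1022, Rational(1, 2))))), Rational(-109771, 3)) = Add(Add(Add(-12, -16), Mul(156, I, Pow(1022, Rational(1, 2)))), Rational(-109771, 3)) = Add(Add(-28, Mul(156, I, Pow(1022, Rational(1, 2)))), Rational(-109771, 3)) = Add(Rational(-109855, 3), Mul(156, I, Pow(1022, Rational(1, 2))))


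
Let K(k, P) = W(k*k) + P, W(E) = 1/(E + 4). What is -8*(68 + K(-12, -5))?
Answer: -18650/37 ≈ -504.05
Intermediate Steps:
W(E) = 1/(4 + E)
K(k, P) = P + 1/(4 + k²) (K(k, P) = 1/(4 + k*k) + P = 1/(4 + k²) + P = P + 1/(4 + k²))
-8*(68 + K(-12, -5)) = -8*(68 + (-5 + 1/(4 + (-12)²))) = -8*(68 + (-5 + 1/(4 + 144))) = -8*(68 + (-5 + 1/148)) = -8*(68 - 739/148) = -8*9325/148 = -18650/37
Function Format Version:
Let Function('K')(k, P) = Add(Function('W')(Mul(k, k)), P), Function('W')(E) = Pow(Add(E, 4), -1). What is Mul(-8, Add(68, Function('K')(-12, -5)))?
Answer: Rational(-18650, 37) ≈ -504.05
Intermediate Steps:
Function('W')(E) = Pow(Add(4, E), -1)
Function('K')(k, P) = Add(P, Pow(Add(4, Pow(k, 2)), -1)) (Function('K')(k, P) = Add(Pow(Add(4, Mul(k, k)), -1), P) = Add(Pow(Add(4, Pow(k, 2)), -1), P) = Add(P, Pow(Add(4, Pow(k, 2)), -1)))
Mul(-8, Add(68, Function('K')(-12, -5))) = Mul(-8, Add(68, Add(-5, Pow(Add(4, Pow(-12, 2)), -1)))) = Mul(-8, Add(68, Add(-5, Pow(Add(4, 144), -1)))) = Mul(-8, Add(68, Add(-5, Pow(148, -1)))) = Mul(-8, Add(68, Add(-5, Rational(1, 148)))) = Mul(-8, Add(68, Rational(-739, 148))) = Mul(-8, Rational(9325, 148)) = Rational(-18650, 37)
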